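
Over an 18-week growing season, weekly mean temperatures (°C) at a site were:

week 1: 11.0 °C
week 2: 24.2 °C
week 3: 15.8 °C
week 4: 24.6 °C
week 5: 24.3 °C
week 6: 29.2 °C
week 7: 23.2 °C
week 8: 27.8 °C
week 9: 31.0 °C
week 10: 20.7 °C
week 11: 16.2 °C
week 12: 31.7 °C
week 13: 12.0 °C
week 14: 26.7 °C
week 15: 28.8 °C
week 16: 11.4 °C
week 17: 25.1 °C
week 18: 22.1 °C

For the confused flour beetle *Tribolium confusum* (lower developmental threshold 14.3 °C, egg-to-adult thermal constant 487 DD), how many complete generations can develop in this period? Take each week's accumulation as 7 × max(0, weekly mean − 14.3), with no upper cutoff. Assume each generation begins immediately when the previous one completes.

Weekly DD (7 × max(0, T̄ − 14.3)): 0.0, 69.3, 10.5, 72.1, 70.0, 104.3, 62.3, 94.5, 116.9, 44.8, 13.3, 121.8, 0.0, 86.8, 101.5, 0.0, 75.6, 54.6.
Season total = 1098.3 DD.
Complete generations = ⌊1098.3 / 487⌋ = 2.

2 generations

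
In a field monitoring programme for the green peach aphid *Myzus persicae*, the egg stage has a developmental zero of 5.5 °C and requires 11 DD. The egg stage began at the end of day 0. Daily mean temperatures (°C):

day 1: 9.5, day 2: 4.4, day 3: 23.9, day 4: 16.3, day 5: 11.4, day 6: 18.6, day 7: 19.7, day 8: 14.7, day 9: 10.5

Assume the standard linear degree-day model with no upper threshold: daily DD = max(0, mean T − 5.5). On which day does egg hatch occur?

Daily DD above 5.5 °C: 4.0, 0.0, 18.4, 10.8, 5.9, 13.1, 14.2, 9.2, 5.0.
Cumulative: 4.0, 4.0, 22.4, 33.2, 39.1, 52.2, 66.4, 75.6, 80.6.
The total first reaches 11 DD on day 3.

day 3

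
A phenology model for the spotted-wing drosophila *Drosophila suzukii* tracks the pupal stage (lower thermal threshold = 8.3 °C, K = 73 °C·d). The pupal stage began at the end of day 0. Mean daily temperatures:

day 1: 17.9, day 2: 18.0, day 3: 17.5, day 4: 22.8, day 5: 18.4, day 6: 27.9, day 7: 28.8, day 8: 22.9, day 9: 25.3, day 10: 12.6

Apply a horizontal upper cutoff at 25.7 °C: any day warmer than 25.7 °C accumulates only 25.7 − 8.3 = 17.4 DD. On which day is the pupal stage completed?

day 7

Daily DD above 8.3 °C (capped at 17.4): 9.6, 9.7, 9.2, 14.5, 10.1, 17.4, 17.4, 14.6, 17.0, 4.3.
Cumulative: 9.6, 19.3, 28.5, 43.0, 53.1, 70.5, 87.9, 102.5, 119.5, 123.8.
The total first reaches 73 DD on day 7.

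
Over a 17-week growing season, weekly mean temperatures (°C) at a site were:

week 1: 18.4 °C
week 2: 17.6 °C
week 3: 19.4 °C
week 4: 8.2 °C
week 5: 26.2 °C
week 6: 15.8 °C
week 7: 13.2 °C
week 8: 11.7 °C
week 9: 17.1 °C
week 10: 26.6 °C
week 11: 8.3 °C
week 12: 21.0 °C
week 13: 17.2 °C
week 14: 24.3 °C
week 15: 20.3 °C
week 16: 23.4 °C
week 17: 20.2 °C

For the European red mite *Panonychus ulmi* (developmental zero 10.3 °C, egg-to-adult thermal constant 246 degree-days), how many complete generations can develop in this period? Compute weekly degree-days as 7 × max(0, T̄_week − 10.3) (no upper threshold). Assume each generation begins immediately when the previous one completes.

Weekly DD (7 × max(0, T̄ − 10.3)): 56.7, 51.1, 63.7, 0.0, 111.3, 38.5, 20.3, 9.8, 47.6, 114.1, 0.0, 74.9, 48.3, 98.0, 70.0, 91.7, 69.3.
Season total = 965.3 DD.
Complete generations = ⌊965.3 / 246⌋ = 3.

3 generations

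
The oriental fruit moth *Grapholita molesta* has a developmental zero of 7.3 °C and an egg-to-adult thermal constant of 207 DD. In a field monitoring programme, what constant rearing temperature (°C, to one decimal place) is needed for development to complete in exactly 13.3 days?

22.9 °C

Required daily accumulation = 207 / 13.3 = 15.564 DD/day.
T = T_base + 15.564 = 7.3 + 15.564 = 22.864 ≈ 22.9 °C.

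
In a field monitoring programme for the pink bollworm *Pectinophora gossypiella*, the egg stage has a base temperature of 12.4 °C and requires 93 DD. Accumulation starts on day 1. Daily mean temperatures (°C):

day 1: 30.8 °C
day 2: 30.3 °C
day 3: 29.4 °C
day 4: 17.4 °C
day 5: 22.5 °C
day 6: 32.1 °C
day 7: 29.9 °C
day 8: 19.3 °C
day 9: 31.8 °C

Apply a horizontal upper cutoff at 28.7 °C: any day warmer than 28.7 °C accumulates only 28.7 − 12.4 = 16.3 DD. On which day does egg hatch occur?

day 7

Daily DD above 12.4 °C (capped at 16.3): 16.3, 16.3, 16.3, 5.0, 10.1, 16.3, 16.3, 6.9, 16.3.
Cumulative: 16.3, 32.6, 48.9, 53.9, 64.0, 80.3, 96.6, 103.5, 119.8.
The total first reaches 93 DD on day 7.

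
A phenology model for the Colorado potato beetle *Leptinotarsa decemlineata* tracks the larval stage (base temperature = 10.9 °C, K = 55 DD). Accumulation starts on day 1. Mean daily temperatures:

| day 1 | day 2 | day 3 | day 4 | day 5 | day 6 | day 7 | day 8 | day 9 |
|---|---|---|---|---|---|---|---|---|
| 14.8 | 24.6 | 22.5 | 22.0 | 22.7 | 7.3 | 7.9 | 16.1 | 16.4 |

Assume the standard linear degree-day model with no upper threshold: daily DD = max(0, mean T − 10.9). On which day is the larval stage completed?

day 8

Daily DD above 10.9 °C: 3.9, 13.7, 11.6, 11.1, 11.8, 0.0, 0.0, 5.2, 5.5.
Cumulative: 3.9, 17.6, 29.2, 40.3, 52.1, 52.1, 52.1, 57.3, 62.8.
The total first reaches 55 DD on day 8.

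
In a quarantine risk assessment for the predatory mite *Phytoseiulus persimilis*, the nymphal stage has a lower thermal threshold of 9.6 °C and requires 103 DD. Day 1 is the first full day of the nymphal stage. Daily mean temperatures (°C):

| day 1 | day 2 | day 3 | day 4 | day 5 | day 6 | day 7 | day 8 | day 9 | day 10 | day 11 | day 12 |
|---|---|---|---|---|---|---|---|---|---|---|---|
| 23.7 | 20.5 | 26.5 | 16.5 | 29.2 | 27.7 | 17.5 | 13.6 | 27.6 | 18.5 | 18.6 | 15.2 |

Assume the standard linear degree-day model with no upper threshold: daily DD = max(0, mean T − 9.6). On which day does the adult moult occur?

Daily DD above 9.6 °C: 14.1, 10.9, 16.9, 6.9, 19.6, 18.1, 7.9, 4.0, 18.0, 8.9, 9.0, 5.6.
Cumulative: 14.1, 25.0, 41.9, 48.8, 68.4, 86.5, 94.4, 98.4, 116.4, 125.3, 134.3, 139.9.
The total first reaches 103 DD on day 9.

day 9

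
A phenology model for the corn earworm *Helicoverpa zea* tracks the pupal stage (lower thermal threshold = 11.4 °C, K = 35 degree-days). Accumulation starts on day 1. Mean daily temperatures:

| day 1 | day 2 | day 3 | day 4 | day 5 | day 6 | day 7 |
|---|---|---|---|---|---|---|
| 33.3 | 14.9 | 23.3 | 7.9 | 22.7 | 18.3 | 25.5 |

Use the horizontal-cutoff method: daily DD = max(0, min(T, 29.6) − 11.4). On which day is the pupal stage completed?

day 5

Daily DD above 11.4 °C (capped at 18.2): 18.2, 3.5, 11.9, 0.0, 11.3, 6.9, 14.1.
Cumulative: 18.2, 21.7, 33.6, 33.6, 44.9, 51.8, 65.9.
The total first reaches 35 DD on day 5.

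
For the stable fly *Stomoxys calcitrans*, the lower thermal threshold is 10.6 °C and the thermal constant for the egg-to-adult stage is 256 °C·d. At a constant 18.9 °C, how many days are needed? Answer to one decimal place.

30.8 days

Daily accumulation = 18.9 − 10.6 = 8.3 DD/day.
Duration = 256 / 8.3 = 30.843 ≈ 30.8 days.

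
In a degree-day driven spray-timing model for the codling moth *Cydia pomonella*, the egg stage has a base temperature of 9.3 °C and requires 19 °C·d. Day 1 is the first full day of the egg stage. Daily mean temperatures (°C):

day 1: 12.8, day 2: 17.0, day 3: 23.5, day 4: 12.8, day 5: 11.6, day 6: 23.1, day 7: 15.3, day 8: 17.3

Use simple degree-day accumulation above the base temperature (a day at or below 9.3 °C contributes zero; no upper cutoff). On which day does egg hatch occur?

Daily DD above 9.3 °C: 3.5, 7.7, 14.2, 3.5, 2.3, 13.8, 6.0, 8.0.
Cumulative: 3.5, 11.2, 25.4, 28.9, 31.2, 45.0, 51.0, 59.0.
The total first reaches 19 DD on day 3.

day 3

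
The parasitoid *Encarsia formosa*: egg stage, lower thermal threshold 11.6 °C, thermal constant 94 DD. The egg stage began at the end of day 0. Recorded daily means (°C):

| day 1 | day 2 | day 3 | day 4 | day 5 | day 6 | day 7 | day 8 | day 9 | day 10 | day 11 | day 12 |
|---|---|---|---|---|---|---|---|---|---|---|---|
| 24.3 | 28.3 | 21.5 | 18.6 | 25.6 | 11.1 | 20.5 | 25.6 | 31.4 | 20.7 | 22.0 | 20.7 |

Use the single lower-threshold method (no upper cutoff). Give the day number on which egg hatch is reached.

day 9

Daily DD above 11.6 °C: 12.7, 16.7, 9.9, 7.0, 14.0, 0.0, 8.9, 14.0, 19.8, 9.1, 10.4, 9.1.
Cumulative: 12.7, 29.4, 39.3, 46.3, 60.3, 60.3, 69.2, 83.2, 103.0, 112.1, 122.5, 131.6.
The total first reaches 94 DD on day 9.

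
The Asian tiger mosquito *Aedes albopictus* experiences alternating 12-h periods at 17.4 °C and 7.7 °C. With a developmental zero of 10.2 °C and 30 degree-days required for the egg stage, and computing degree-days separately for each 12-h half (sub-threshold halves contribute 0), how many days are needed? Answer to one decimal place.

Day half: max(0, 17.4 − 10.2) × 0.5 = 7.2 × 0.5 = 3.60 DD.
Night half: max(0, 7.7 − 10.2) × 0.5 = 0.0 × 0.5 = 0.00 DD.
Per 24 h: 3.60 DD/day.
Duration = 30 / 3.60 = 8.333 ≈ 8.3 days.

8.3 days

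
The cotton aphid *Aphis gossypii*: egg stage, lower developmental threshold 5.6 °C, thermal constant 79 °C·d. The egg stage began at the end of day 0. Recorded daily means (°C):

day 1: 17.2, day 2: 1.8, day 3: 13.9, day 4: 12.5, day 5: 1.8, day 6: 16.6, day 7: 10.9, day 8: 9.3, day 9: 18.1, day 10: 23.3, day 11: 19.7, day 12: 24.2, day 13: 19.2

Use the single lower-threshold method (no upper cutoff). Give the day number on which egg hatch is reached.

day 11

Daily DD above 5.6 °C: 11.6, 0.0, 8.3, 6.9, 0.0, 11.0, 5.3, 3.7, 12.5, 17.7, 14.1, 18.6, 13.6.
Cumulative: 11.6, 11.6, 19.9, 26.8, 26.8, 37.8, 43.1, 46.8, 59.3, 77.0, 91.1, 109.7, 123.3.
The total first reaches 79 DD on day 11.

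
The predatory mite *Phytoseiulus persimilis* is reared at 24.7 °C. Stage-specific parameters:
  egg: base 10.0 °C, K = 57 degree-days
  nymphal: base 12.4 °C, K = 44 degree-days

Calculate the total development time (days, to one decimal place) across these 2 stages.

7.5 days

egg: 57 / (24.7 − 10.0) = 57 / 14.7 = 3.878 d.
nymphal: 44 / (24.7 − 12.4) = 44 / 12.3 = 3.577 d.
Sum = 7.455 ≈ 7.5 days.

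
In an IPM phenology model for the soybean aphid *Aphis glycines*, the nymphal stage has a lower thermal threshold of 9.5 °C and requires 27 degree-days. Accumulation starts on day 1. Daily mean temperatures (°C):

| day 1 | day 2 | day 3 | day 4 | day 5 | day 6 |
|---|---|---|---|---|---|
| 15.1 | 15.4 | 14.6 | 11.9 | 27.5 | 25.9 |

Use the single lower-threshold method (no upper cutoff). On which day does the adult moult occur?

Daily DD above 9.5 °C: 5.6, 5.9, 5.1, 2.4, 18.0, 16.4.
Cumulative: 5.6, 11.5, 16.6, 19.0, 37.0, 53.4.
The total first reaches 27 DD on day 5.

day 5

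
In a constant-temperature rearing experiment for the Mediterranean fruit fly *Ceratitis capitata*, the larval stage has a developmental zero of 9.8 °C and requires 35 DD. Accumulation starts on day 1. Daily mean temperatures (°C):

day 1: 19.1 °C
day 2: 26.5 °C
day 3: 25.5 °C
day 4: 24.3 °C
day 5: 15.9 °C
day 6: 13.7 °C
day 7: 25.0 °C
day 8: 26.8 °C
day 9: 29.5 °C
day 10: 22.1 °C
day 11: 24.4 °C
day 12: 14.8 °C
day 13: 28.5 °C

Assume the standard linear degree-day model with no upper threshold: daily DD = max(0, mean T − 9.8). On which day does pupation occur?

day 3

Daily DD above 9.8 °C: 9.3, 16.7, 15.7, 14.5, 6.1, 3.9, 15.2, 17.0, 19.7, 12.3, 14.6, 5.0, 18.7.
Cumulative: 9.3, 26.0, 41.7, 56.2, 62.3, 66.2, 81.4, 98.4, 118.1, 130.4, 145.0, 150.0, 168.7.
The total first reaches 35 DD on day 3.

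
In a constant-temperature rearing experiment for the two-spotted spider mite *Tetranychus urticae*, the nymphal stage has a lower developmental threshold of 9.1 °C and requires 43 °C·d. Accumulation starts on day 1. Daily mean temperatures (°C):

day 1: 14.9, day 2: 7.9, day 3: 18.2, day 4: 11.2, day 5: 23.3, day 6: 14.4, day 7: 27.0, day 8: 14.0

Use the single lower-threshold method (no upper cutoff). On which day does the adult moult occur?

day 7

Daily DD above 9.1 °C: 5.8, 0.0, 9.1, 2.1, 14.2, 5.3, 17.9, 4.9.
Cumulative: 5.8, 5.8, 14.9, 17.0, 31.2, 36.5, 54.4, 59.3.
The total first reaches 43 DD on day 7.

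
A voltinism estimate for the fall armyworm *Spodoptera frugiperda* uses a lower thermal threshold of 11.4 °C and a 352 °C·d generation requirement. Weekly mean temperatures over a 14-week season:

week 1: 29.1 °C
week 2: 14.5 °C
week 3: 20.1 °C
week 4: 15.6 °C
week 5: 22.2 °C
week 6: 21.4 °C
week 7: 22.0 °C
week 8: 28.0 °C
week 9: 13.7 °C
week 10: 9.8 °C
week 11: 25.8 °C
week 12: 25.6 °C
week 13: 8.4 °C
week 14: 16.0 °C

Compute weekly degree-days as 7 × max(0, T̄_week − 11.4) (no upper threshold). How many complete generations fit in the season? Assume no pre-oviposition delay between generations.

Weekly DD (7 × max(0, T̄ − 11.4)): 123.9, 21.7, 60.9, 29.4, 75.6, 70.0, 74.2, 116.2, 16.1, 0.0, 100.8, 99.4, 0.0, 32.2.
Season total = 820.4 DD.
Complete generations = ⌊820.4 / 352⌋ = 2.

2 generations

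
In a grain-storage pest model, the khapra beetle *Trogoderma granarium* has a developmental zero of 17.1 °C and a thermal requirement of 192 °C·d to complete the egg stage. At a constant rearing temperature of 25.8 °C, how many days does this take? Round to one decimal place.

Daily accumulation = 25.8 − 17.1 = 8.7 DD/day.
Duration = 192 / 8.7 = 22.069 ≈ 22.1 days.

22.1 days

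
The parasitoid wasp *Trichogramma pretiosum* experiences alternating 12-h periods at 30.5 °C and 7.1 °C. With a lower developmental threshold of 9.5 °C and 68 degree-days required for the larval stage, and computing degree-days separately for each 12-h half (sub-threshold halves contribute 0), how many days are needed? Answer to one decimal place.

6.5 days

Day half: max(0, 30.5 − 9.5) × 0.5 = 21.0 × 0.5 = 10.50 DD.
Night half: max(0, 7.1 − 9.5) × 0.5 = 0.0 × 0.5 = 0.00 DD.
Per 24 h: 10.50 DD/day.
Duration = 68 / 10.50 = 6.476 ≈ 6.5 days.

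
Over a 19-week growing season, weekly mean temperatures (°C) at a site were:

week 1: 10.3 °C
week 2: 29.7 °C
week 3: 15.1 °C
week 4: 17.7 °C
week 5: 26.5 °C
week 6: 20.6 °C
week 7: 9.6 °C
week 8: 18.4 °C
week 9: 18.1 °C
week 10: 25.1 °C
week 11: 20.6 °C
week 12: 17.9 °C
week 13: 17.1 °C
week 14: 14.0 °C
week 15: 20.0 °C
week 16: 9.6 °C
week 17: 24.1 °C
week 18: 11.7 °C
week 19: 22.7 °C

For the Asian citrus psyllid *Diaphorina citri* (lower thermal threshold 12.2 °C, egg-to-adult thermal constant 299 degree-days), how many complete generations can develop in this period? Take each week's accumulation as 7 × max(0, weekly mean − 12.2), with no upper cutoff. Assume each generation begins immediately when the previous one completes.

2 generations

Weekly DD (7 × max(0, T̄ − 12.2)): 0.0, 122.5, 20.3, 38.5, 100.1, 58.8, 0.0, 43.4, 41.3, 90.3, 58.8, 39.9, 34.3, 12.6, 54.6, 0.0, 83.3, 0.0, 73.5.
Season total = 872.2 DD.
Complete generations = ⌊872.2 / 299⌋ = 2.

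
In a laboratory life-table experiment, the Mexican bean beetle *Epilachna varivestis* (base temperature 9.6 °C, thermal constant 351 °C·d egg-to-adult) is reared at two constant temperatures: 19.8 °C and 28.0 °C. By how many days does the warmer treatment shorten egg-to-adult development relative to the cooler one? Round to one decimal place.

At 19.8 °C: 351 / (19.8 − 9.6) = 351 / 10.2 = 34.412 d.
At 28.0 °C: 351 / (28.0 − 9.6) = 351 / 18.4 = 19.076 d.
Difference = |34.412 − 19.076| = 15.336 ≈ 15.3 days.

15.3 days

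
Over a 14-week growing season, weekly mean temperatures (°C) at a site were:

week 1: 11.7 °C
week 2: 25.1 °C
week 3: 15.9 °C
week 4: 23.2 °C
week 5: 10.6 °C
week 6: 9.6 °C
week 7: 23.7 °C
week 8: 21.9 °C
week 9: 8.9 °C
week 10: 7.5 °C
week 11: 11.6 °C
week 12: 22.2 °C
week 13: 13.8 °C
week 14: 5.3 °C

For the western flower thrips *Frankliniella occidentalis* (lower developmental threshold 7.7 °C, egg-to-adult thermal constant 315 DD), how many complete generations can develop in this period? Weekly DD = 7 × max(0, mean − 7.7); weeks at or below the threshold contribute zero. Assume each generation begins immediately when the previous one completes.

Weekly DD (7 × max(0, T̄ − 7.7)): 28.0, 121.8, 57.4, 108.5, 20.3, 13.3, 112.0, 99.4, 8.4, 0.0, 27.3, 101.5, 42.7, 0.0.
Season total = 740.6 DD.
Complete generations = ⌊740.6 / 315⌋ = 2.

2 generations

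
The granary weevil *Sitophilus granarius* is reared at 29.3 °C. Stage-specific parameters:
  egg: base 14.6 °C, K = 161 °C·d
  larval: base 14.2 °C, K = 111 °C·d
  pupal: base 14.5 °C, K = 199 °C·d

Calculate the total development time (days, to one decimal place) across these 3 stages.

egg: 161 / (29.3 − 14.6) = 161 / 14.7 = 10.952 d.
larval: 111 / (29.3 − 14.2) = 111 / 15.1 = 7.351 d.
pupal: 199 / (29.3 − 14.5) = 199 / 14.8 = 13.446 d.
Sum = 31.749 ≈ 31.7 days.

31.7 days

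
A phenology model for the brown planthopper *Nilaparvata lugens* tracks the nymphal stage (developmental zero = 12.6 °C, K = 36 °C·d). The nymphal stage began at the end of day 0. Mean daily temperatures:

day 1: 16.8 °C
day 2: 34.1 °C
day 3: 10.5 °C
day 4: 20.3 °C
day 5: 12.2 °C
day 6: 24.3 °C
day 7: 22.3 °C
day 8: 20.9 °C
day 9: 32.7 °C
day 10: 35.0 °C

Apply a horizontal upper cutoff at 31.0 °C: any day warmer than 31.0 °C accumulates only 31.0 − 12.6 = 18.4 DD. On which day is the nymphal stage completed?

day 6

Daily DD above 12.6 °C (capped at 18.4): 4.2, 18.4, 0.0, 7.7, 0.0, 11.7, 9.7, 8.3, 18.4, 18.4.
Cumulative: 4.2, 22.6, 22.6, 30.3, 30.3, 42.0, 51.7, 60.0, 78.4, 96.8.
The total first reaches 36 DD on day 6.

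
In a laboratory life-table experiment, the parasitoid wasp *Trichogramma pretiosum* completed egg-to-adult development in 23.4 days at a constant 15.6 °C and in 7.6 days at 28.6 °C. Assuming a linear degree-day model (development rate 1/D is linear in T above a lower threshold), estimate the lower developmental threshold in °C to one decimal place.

9.3 °C

Equal thermal constants: D₁(T₁ − T_b) = D₂(T₂ − T_b).
23.4·(15.6 − T_b) = 7.6·(28.6 − T_b)
T_b = (23.4·15.6 − 7.6·28.6) / (23.4 − 7.6) = 147.68 / 15.8 = 9.347 °C ≈ 9.3 °C.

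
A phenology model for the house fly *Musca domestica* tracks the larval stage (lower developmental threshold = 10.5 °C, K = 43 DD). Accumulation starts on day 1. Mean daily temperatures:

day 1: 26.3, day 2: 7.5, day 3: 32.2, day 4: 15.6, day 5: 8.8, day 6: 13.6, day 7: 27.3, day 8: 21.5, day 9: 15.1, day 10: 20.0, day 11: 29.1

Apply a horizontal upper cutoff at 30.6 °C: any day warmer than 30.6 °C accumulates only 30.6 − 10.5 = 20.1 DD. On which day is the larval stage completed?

Daily DD above 10.5 °C (capped at 20.1): 15.8, 0.0, 20.1, 5.1, 0.0, 3.1, 16.8, 11.0, 4.6, 9.5, 18.6.
Cumulative: 15.8, 15.8, 35.9, 41.0, 41.0, 44.1, 60.9, 71.9, 76.5, 86.0, 104.6.
The total first reaches 43 DD on day 6.

day 6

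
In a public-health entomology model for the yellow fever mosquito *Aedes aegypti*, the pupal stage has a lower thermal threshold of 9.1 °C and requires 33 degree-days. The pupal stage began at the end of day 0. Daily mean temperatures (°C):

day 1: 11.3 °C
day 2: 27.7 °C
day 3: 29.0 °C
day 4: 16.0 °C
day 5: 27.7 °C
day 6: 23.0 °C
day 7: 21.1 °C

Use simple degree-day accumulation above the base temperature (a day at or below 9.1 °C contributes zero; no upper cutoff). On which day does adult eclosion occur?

day 3

Daily DD above 9.1 °C: 2.2, 18.6, 19.9, 6.9, 18.6, 13.9, 12.0.
Cumulative: 2.2, 20.8, 40.7, 47.6, 66.2, 80.1, 92.1.
The total first reaches 33 DD on day 3.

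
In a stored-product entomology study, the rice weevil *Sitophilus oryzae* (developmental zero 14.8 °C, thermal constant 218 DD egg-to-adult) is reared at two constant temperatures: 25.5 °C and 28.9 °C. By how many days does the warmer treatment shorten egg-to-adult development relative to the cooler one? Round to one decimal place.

At 25.5 °C: 218 / (25.5 − 14.8) = 218 / 10.7 = 20.374 d.
At 28.9 °C: 218 / (28.9 − 14.8) = 218 / 14.1 = 15.461 d.
Difference = |20.374 − 15.461| = 4.913 ≈ 4.9 days.

4.9 days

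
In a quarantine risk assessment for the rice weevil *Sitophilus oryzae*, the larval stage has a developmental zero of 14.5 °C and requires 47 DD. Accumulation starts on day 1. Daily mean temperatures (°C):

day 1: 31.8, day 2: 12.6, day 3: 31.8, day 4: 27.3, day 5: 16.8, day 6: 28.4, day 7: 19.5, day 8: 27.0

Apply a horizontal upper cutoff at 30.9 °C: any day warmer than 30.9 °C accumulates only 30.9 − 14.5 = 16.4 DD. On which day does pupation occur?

day 5

Daily DD above 14.5 °C (capped at 16.4): 16.4, 0.0, 16.4, 12.8, 2.3, 13.9, 5.0, 12.5.
Cumulative: 16.4, 16.4, 32.8, 45.6, 47.9, 61.8, 66.8, 79.3.
The total first reaches 47 DD on day 5.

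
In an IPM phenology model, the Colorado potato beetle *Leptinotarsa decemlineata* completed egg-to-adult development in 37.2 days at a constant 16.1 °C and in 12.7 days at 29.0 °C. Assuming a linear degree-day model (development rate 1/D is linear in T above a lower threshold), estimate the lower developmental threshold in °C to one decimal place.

Linear rate model ⇒ the product D·(T − T_b) is constant across temperatures.
37.2·(16.1 − T_b) = 12.7·(29.0 − T_b)
T_b = (37.2·16.1 − 12.7·29.0) / (37.2 − 12.7) = 230.62 / 24.5 = 9.413 °C ≈ 9.4 °C.

9.4 °C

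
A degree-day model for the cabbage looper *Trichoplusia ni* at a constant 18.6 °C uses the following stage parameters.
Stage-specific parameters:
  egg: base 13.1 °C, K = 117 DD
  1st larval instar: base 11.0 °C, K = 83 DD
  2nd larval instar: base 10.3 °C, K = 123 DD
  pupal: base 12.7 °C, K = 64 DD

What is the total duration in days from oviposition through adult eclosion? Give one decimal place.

egg: 117 / (18.6 − 13.1) = 117 / 5.5 = 21.273 d.
1st larval instar: 83 / (18.6 − 11.0) = 83 / 7.6 = 10.921 d.
2nd larval instar: 123 / (18.6 − 10.3) = 123 / 8.3 = 14.819 d.
pupal: 64 / (18.6 − 12.7) = 64 / 5.9 = 10.847 d.
Sum = 57.861 ≈ 57.9 days.

57.9 days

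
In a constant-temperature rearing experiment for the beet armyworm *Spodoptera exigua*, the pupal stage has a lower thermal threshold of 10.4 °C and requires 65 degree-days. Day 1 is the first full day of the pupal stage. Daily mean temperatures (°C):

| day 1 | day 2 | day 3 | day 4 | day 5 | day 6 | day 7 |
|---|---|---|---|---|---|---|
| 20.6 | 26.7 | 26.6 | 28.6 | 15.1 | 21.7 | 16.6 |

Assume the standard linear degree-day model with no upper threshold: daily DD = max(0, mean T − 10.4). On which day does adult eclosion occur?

day 5

Daily DD above 10.4 °C: 10.2, 16.3, 16.2, 18.2, 4.7, 11.3, 6.2.
Cumulative: 10.2, 26.5, 42.7, 60.9, 65.6, 76.9, 83.1.
The total first reaches 65 DD on day 5.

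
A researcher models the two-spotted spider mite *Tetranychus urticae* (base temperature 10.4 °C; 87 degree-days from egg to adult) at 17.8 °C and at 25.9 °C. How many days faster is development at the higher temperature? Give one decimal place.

6.1 days

At 17.8 °C: 87 / (17.8 − 10.4) = 87 / 7.4 = 11.757 d.
At 25.9 °C: 87 / (25.9 − 10.4) = 87 / 15.5 = 5.613 d.
Difference = |11.757 − 5.613| = 6.144 ≈ 6.1 days.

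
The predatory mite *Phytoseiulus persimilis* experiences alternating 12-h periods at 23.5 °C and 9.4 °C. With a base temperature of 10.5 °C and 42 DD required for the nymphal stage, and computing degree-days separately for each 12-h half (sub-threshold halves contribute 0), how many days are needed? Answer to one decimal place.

6.5 days

Day half: max(0, 23.5 − 10.5) × 0.5 = 13.0 × 0.5 = 6.50 DD.
Night half: max(0, 9.4 − 10.5) × 0.5 = 0.0 × 0.5 = 0.00 DD.
Per 24 h: 6.50 DD/day.
Duration = 42 / 6.50 = 6.462 ≈ 6.5 days.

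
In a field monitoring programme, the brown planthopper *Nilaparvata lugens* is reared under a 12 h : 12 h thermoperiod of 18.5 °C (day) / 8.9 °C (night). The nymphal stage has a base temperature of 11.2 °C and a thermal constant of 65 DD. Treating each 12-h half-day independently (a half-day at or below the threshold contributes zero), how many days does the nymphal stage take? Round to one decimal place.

17.8 days

Day half: max(0, 18.5 − 11.2) × 0.5 = 7.3 × 0.5 = 3.65 DD.
Night half: max(0, 8.9 − 11.2) × 0.5 = 0.0 × 0.5 = 0.00 DD.
Per 24 h: 3.65 DD/day.
Duration = 65 / 3.65 = 17.808 ≈ 17.8 days.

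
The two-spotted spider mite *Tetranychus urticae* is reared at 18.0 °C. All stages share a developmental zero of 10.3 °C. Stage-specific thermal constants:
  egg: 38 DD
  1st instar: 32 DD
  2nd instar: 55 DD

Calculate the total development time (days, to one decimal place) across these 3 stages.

16.2 days

Daily accumulation at 18.0 °C = 18.0 − 10.3 = 7.7 DD/day.
Total K = 38 + 32 + 55 = 125 DD.
Total duration = 125 / 7.7 = 16.234 ≈ 16.2 days.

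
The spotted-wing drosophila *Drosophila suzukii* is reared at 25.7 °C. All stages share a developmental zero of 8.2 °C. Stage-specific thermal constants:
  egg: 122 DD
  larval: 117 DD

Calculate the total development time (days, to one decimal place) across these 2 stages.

13.7 days

Daily accumulation at 25.7 °C = 25.7 − 8.2 = 17.5 DD/day.
Total K = 122 + 117 = 239 DD.
Total duration = 239 / 17.5 = 13.657 ≈ 13.7 days.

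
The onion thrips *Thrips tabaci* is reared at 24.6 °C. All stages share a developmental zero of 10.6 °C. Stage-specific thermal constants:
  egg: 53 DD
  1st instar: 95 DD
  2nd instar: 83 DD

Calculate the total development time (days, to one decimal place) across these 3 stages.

Daily accumulation at 24.6 °C = 24.6 − 10.6 = 14.0 DD/day.
Total K = 53 + 95 + 83 = 231 DD.
Total duration = 231 / 14.0 = 16.500 ≈ 16.5 days.

16.5 days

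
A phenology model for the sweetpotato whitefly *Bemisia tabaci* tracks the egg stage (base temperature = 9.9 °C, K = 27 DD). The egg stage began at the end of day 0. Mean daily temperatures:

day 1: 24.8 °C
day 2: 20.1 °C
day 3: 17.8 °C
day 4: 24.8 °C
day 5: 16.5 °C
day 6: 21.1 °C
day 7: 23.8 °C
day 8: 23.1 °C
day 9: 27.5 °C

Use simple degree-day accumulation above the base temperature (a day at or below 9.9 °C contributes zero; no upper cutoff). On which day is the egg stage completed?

day 3

Daily DD above 9.9 °C: 14.9, 10.2, 7.9, 14.9, 6.6, 11.2, 13.9, 13.2, 17.6.
Cumulative: 14.9, 25.1, 33.0, 47.9, 54.5, 65.7, 79.6, 92.8, 110.4.
The total first reaches 27 DD on day 3.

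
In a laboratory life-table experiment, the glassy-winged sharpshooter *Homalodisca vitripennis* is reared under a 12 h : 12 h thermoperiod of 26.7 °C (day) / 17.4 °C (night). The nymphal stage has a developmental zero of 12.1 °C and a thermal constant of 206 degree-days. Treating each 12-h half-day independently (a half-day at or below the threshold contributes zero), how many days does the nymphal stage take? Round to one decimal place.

Day half: max(0, 26.7 − 12.1) × 0.5 = 14.6 × 0.5 = 7.30 DD.
Night half: max(0, 17.4 − 12.1) × 0.5 = 5.3 × 0.5 = 2.65 DD.
Per 24 h: 9.95 DD/day.
Duration = 206 / 9.95 = 20.704 ≈ 20.7 days.

20.7 days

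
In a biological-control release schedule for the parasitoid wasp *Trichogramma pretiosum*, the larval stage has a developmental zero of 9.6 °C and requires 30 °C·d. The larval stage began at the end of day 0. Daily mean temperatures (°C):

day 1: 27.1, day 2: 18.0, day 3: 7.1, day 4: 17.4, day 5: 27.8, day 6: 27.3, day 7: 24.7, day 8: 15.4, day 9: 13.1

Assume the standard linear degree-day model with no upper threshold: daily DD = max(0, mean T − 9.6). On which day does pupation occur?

Daily DD above 9.6 °C: 17.5, 8.4, 0.0, 7.8, 18.2, 17.7, 15.1, 5.8, 3.5.
Cumulative: 17.5, 25.9, 25.9, 33.7, 51.9, 69.6, 84.7, 90.5, 94.0.
The total first reaches 30 DD on day 4.

day 4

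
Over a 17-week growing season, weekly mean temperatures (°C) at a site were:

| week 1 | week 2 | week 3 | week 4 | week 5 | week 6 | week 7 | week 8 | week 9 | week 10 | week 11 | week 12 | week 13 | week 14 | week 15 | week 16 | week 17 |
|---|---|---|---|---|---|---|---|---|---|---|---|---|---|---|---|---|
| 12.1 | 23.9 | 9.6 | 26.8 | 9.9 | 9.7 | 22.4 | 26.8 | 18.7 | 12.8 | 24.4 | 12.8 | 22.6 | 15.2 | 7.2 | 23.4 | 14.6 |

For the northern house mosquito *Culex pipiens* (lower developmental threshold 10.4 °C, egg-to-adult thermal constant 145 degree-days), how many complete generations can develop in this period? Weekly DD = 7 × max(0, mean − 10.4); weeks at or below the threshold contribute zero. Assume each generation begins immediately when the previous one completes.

5 generations

Weekly DD (7 × max(0, T̄ − 10.4)): 11.9, 94.5, 0.0, 114.8, 0.0, 0.0, 84.0, 114.8, 58.1, 16.8, 98.0, 16.8, 85.4, 33.6, 0.0, 91.0, 29.4.
Season total = 849.1 DD.
Complete generations = ⌊849.1 / 145⌋ = 5.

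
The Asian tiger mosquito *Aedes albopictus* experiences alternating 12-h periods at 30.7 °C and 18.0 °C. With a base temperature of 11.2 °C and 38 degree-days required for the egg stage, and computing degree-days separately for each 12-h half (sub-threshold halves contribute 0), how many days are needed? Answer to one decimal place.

2.9 days

Day half: max(0, 30.7 − 11.2) × 0.5 = 19.5 × 0.5 = 9.75 DD.
Night half: max(0, 18.0 − 11.2) × 0.5 = 6.8 × 0.5 = 3.40 DD.
Per 24 h: 13.15 DD/day.
Duration = 38 / 13.15 = 2.890 ≈ 2.9 days.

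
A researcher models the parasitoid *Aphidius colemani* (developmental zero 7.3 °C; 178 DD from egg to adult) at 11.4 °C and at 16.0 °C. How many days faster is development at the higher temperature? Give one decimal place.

23.0 days

At 11.4 °C: 178 / (11.4 − 7.3) = 178 / 4.1 = 43.415 d.
At 16.0 °C: 178 / (16.0 − 7.3) = 178 / 8.7 = 20.460 d.
Difference = |43.415 − 20.460| = 22.955 ≈ 23.0 days.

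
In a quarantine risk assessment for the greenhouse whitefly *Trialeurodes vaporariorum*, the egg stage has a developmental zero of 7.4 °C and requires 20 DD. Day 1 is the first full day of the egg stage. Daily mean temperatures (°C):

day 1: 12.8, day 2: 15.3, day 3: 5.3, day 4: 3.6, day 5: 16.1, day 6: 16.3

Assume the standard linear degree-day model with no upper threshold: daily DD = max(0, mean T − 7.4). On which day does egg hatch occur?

Daily DD above 7.4 °C: 5.4, 7.9, 0.0, 0.0, 8.7, 8.9.
Cumulative: 5.4, 13.3, 13.3, 13.3, 22.0, 30.9.
The total first reaches 20 DD on day 5.

day 5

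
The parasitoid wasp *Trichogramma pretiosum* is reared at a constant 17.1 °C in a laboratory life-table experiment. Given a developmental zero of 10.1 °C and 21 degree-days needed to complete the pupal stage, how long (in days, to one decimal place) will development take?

Daily accumulation = 17.1 − 10.1 = 7.0 DD/day.
Duration = 21 / 7.0 = 3.000 ≈ 3.0 days.

3.0 days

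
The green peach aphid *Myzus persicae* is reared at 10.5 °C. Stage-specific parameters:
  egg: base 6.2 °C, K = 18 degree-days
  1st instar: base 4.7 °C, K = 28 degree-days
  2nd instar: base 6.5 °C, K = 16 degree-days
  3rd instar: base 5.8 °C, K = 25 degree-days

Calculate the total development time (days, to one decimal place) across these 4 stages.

egg: 18 / (10.5 − 6.2) = 18 / 4.3 = 4.186 d.
1st instar: 28 / (10.5 − 4.7) = 28 / 5.8 = 4.828 d.
2nd instar: 16 / (10.5 − 6.5) = 16 / 4.0 = 4.000 d.
3rd instar: 25 / (10.5 − 5.8) = 25 / 4.7 = 5.319 d.
Sum = 18.333 ≈ 18.3 days.

18.3 days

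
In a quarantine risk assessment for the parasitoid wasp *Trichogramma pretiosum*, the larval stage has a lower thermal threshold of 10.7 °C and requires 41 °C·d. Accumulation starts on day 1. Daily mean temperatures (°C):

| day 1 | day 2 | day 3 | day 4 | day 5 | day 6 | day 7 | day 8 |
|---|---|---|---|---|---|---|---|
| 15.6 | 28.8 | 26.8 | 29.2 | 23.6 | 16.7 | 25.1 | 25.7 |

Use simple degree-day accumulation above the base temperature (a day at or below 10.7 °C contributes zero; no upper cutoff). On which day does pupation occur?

day 4

Daily DD above 10.7 °C: 4.9, 18.1, 16.1, 18.5, 12.9, 6.0, 14.4, 15.0.
Cumulative: 4.9, 23.0, 39.1, 57.6, 70.5, 76.5, 90.9, 105.9.
The total first reaches 41 DD on day 4.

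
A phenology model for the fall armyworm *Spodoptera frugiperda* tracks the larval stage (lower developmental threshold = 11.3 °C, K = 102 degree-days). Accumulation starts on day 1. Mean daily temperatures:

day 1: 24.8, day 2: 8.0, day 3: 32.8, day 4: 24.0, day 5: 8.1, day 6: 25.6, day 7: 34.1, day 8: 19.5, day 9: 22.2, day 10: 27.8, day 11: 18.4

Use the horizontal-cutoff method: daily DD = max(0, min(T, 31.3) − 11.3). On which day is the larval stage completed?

day 10

Daily DD above 11.3 °C (capped at 20.0): 13.5, 0.0, 20.0, 12.7, 0.0, 14.3, 20.0, 8.2, 10.9, 16.5, 7.1.
Cumulative: 13.5, 13.5, 33.5, 46.2, 46.2, 60.5, 80.5, 88.7, 99.6, 116.1, 123.2.
The total first reaches 102 DD on day 10.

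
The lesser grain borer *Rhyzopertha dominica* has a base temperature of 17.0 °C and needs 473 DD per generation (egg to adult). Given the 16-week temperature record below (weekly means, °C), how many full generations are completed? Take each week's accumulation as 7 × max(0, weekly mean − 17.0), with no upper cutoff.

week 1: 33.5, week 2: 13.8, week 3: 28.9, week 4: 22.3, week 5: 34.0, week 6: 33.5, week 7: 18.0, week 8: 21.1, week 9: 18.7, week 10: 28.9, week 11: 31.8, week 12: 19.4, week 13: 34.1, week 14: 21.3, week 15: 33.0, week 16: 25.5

2 generations

Weekly DD (7 × max(0, T̄ − 17.0)): 115.5, 0.0, 83.3, 37.1, 119.0, 115.5, 7.0, 28.7, 11.9, 83.3, 103.6, 16.8, 119.7, 30.1, 112.0, 59.5.
Season total = 1043.0 DD.
Complete generations = ⌊1043.0 / 473⌋ = 2.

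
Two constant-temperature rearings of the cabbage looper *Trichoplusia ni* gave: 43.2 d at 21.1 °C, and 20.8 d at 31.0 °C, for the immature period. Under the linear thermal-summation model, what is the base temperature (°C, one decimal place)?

11.9 °C

Linear rate model ⇒ the product D·(T − T_b) is constant across temperatures.
43.2·(21.1 − T_b) = 20.8·(31.0 − T_b)
T_b = (43.2·21.1 − 20.8·31.0) / (43.2 − 20.8) = 266.72 / 22.4 = 11.907 °C ≈ 11.9 °C.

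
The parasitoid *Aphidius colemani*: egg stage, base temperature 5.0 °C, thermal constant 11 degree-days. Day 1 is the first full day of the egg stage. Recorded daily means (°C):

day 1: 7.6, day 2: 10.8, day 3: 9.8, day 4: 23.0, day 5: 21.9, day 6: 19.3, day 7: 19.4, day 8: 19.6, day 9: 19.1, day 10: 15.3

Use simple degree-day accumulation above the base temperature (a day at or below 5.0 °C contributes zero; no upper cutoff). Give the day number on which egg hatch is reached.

day 3

Daily DD above 5.0 °C: 2.6, 5.8, 4.8, 18.0, 16.9, 14.3, 14.4, 14.6, 14.1, 10.3.
Cumulative: 2.6, 8.4, 13.2, 31.2, 48.1, 62.4, 76.8, 91.4, 105.5, 115.8.
The total first reaches 11 DD on day 3.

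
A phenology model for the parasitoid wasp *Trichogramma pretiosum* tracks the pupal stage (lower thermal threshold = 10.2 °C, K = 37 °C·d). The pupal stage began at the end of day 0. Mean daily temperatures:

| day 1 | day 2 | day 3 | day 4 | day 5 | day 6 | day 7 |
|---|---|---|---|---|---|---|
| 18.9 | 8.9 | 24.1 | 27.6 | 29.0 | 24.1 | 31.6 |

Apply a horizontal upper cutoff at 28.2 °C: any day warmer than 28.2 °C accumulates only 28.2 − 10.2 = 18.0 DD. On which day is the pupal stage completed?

day 4

Daily DD above 10.2 °C (capped at 18.0): 8.7, 0.0, 13.9, 17.4, 18.0, 13.9, 18.0.
Cumulative: 8.7, 8.7, 22.6, 40.0, 58.0, 71.9, 89.9.
The total first reaches 37 DD on day 4.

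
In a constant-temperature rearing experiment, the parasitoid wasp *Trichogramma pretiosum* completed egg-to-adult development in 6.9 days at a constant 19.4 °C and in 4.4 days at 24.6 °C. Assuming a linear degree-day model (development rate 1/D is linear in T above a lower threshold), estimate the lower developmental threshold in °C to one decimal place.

10.2 °C

Linear rate model ⇒ the product D·(T − T_b) is constant across temperatures.
6.9·(19.4 − T_b) = 4.4·(24.6 − T_b)
T_b = (6.9·19.4 − 4.4·24.6) / (6.9 − 4.4) = 25.62 / 2.5 = 10.248 °C ≈ 10.2 °C.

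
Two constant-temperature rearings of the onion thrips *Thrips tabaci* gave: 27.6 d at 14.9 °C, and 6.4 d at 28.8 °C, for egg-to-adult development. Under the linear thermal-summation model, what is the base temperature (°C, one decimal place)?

Linear rate model ⇒ the product D·(T − T_b) is constant across temperatures.
27.6·(14.9 − T_b) = 6.4·(28.8 − T_b)
T_b = (27.6·14.9 − 6.4·28.8) / (27.6 − 6.4) = 226.92 / 21.2 = 10.704 °C ≈ 10.7 °C.

10.7 °C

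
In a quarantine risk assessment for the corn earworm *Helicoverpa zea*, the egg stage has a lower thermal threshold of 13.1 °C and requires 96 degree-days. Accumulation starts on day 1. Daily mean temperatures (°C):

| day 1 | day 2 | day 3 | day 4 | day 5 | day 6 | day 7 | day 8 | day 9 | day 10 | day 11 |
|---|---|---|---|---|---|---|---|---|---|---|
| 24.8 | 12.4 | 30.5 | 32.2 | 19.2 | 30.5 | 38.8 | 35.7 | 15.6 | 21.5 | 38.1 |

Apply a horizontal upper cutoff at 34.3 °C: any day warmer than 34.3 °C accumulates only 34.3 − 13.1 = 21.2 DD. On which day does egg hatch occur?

Daily DD above 13.1 °C (capped at 21.2): 11.7, 0.0, 17.4, 19.1, 6.1, 17.4, 21.2, 21.2, 2.5, 8.4, 21.2.
Cumulative: 11.7, 11.7, 29.1, 48.2, 54.3, 71.7, 92.9, 114.1, 116.6, 125.0, 146.2.
The total first reaches 96 DD on day 8.

day 8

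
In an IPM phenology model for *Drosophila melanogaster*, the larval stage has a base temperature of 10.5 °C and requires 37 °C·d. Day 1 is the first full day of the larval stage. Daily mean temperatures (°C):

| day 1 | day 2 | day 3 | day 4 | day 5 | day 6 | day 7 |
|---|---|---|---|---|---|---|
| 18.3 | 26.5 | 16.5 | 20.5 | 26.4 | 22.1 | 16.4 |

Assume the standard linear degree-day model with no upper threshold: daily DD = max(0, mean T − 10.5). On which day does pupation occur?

day 4

Daily DD above 10.5 °C: 7.8, 16.0, 6.0, 10.0, 15.9, 11.6, 5.9.
Cumulative: 7.8, 23.8, 29.8, 39.8, 55.7, 67.3, 73.2.
The total first reaches 37 DD on day 4.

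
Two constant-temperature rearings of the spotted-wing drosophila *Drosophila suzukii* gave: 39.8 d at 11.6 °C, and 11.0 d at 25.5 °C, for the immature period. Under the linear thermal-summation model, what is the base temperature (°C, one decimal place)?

Under the model K = D·(T − T_b), so D₁·(T₁ − T_b) = D₂·(T₂ − T_b).
39.8·(11.6 − T_b) = 11.0·(25.5 − T_b)
T_b = (39.8·11.6 − 11.0·25.5) / (39.8 − 11.0) = 181.18 / 28.8 = 6.291 °C ≈ 6.3 °C.

6.3 °C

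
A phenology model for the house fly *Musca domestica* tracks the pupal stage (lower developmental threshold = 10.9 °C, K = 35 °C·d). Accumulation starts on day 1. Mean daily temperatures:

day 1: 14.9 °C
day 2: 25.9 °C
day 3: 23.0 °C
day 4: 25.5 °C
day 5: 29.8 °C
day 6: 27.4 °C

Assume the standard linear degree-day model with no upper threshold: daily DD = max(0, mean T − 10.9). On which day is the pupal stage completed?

Daily DD above 10.9 °C: 4.0, 15.0, 12.1, 14.6, 18.9, 16.5.
Cumulative: 4.0, 19.0, 31.1, 45.7, 64.6, 81.1.
The total first reaches 35 DD on day 4.

day 4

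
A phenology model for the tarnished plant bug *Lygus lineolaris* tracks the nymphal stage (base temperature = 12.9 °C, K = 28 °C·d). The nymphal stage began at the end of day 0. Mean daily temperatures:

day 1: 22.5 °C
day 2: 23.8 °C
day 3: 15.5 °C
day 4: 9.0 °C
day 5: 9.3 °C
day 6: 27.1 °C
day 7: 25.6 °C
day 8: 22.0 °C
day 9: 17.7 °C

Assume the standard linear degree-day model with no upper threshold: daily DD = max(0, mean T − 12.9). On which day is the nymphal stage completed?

day 6

Daily DD above 12.9 °C: 9.6, 10.9, 2.6, 0.0, 0.0, 14.2, 12.7, 9.1, 4.8.
Cumulative: 9.6, 20.5, 23.1, 23.1, 23.1, 37.3, 50.0, 59.1, 63.9.
The total first reaches 28 DD on day 6.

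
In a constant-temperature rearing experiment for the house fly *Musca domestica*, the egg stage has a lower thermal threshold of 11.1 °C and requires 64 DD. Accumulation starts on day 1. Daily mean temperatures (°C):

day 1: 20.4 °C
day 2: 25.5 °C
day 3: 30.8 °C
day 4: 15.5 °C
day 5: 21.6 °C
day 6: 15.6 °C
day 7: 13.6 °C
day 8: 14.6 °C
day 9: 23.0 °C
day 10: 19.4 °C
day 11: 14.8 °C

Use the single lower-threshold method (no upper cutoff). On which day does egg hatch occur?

Daily DD above 11.1 °C: 9.3, 14.4, 19.7, 4.4, 10.5, 4.5, 2.5, 3.5, 11.9, 8.3, 3.7.
Cumulative: 9.3, 23.7, 43.4, 47.8, 58.3, 62.8, 65.3, 68.8, 80.7, 89.0, 92.7.
The total first reaches 64 DD on day 7.

day 7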